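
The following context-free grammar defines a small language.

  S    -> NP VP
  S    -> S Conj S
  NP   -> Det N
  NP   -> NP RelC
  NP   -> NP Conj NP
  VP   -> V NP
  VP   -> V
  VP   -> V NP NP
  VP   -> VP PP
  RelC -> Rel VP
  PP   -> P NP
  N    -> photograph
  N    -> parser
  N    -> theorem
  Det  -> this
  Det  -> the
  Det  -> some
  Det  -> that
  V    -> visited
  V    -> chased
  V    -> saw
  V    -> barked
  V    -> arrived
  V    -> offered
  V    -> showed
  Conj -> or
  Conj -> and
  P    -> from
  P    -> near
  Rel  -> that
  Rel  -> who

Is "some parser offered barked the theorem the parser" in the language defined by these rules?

Ungrammatical

For S → NP VP, the only prefix that parses as NP is 'some parser', but the remainder 'offered barked the theorem the parser' is not a VP under these rules. The alternative S rule S → S Conj S likewise has no satisfying split.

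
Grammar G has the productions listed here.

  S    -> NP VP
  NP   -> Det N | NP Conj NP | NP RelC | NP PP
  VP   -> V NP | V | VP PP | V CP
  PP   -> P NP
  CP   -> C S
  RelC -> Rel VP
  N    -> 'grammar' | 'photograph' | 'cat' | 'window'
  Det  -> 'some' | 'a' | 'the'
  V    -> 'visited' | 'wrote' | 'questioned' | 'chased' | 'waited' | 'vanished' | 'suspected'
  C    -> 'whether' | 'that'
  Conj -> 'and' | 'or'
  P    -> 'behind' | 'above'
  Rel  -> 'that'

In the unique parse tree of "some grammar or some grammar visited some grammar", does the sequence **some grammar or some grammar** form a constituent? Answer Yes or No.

[S [NP [NP [Det some] [N grammar]] [Conj or] [NP [Det some] [N grammar]]] [VP [V visited] [NP [Det some] [N grammar]]]]
The words 'some grammar or some grammar' are exhaustively dominated by a single NP node (built by NP → NP Conj NP), so they form a constituent.

Yes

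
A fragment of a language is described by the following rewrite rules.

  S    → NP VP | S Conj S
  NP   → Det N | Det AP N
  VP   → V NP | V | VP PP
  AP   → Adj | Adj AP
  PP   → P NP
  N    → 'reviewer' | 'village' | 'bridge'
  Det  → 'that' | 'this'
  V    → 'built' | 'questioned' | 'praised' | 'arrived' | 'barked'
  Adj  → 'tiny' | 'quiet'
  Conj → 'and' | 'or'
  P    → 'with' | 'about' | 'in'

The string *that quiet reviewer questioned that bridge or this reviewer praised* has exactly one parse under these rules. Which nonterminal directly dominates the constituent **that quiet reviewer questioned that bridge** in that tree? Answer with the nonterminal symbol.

S

S
  S
    NP
      Det: that
      AP
        Adj: quiet
      N: reviewer
    VP
      V: questioned
      NP
        Det: that
        N: bridge
  Conj: or
  S
    NP
      Det: this
      N: reviewer
    VP
      V: praised
The span 'that quiet reviewer questioned that bridge' is the S node built by S → NP VP.
Its mother is the S built by S → S Conj S.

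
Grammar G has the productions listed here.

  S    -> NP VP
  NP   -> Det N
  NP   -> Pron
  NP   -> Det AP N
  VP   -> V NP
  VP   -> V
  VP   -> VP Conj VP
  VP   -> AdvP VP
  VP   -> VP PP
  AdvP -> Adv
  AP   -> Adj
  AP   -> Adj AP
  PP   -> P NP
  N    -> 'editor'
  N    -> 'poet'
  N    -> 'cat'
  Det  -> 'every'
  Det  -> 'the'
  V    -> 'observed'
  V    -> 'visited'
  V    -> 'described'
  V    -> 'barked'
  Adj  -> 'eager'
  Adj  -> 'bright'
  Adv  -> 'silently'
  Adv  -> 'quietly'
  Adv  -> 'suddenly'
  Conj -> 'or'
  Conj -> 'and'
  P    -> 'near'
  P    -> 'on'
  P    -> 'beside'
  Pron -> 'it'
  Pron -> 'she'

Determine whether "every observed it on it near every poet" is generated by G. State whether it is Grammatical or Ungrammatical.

A Det word can never sit immediately before a V word in any string this grammar generates, so the substring 'every observed' rules out a derivation.

Ungrammatical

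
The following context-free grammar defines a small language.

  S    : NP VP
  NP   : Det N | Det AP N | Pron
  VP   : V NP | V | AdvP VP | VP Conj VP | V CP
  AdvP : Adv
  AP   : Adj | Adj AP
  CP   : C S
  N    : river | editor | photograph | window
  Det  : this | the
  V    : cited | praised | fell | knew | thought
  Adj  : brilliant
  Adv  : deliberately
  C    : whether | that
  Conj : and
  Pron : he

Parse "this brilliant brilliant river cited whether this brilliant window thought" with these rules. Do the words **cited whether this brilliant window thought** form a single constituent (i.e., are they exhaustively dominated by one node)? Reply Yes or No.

[S [NP [Det this] [AP [Adj brilliant] [AP [Adj brilliant]]] [N river]] [VP [V cited] [CP [C whether] [S [NP [Det this] [AP [Adj brilliant]] [N window]] [VP [V thought]]]]]]
The words 'cited whether this brilliant window thought' are exhaustively dominated by a single VP node (built by VP → V CP), so they form a constituent.

Yes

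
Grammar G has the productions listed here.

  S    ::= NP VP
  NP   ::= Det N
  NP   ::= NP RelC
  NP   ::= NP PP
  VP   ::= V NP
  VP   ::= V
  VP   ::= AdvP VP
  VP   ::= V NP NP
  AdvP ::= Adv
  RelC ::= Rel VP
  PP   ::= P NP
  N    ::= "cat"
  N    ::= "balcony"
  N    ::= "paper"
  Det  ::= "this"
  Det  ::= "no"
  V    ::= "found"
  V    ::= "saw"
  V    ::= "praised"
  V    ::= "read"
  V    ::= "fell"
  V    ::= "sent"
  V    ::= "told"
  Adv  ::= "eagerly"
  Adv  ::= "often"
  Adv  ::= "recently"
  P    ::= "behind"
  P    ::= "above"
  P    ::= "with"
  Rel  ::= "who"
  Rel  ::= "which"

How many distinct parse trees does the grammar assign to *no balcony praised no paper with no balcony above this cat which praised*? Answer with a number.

5

Two of the 5 distinct bracketings:
[S [NP [Det no] [N balcony]] [VP [V praised] [NP [NP [NP [Det no] [N paper]] [PP [P with] [NP [NP [Det no] [N balcony]] [PP [P above] [NP [Det this] [N cat]]]]]] [RelC [Rel which] [VP [V praised]]]]]]
[S [NP [Det no] [N balcony]] [VP [V praised] [NP [NP [NP [NP [Det no] [N paper]] [PP [P with] [NP [Det no] [N balcony]]]] [PP [P above] [NP [Det this] [N cat]]]] [RelC [Rel which] [VP [V praised]]]]]]
The trees differ in how a recursive rule is bracketed over the same span.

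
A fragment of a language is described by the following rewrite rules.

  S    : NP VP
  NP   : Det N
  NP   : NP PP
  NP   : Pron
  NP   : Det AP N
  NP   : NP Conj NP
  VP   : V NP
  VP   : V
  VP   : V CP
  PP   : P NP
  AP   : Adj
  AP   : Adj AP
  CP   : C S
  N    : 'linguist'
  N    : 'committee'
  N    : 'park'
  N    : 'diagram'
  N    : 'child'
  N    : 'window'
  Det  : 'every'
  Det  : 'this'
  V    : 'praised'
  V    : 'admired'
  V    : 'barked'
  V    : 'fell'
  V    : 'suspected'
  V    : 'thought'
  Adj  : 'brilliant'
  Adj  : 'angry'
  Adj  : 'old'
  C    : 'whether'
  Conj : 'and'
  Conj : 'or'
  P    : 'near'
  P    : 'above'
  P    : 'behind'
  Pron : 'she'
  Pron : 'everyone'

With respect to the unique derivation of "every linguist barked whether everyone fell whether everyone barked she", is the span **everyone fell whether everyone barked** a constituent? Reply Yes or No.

No

[S [NP [Det every] [N linguist]] [VP [V barked] [CP [C whether] [S [NP [Pron everyone]] [VP [V fell] [CP [C whether] [S [NP [Pron everyone]] [VP [V barked] [NP [Pron she]]]]]]]]]]
The smallest constituent containing 'everyone fell whether everyone barked' is the S spanning 'everyone fell whether everyone barked she'; no single node in the tree dominates exactly the given words.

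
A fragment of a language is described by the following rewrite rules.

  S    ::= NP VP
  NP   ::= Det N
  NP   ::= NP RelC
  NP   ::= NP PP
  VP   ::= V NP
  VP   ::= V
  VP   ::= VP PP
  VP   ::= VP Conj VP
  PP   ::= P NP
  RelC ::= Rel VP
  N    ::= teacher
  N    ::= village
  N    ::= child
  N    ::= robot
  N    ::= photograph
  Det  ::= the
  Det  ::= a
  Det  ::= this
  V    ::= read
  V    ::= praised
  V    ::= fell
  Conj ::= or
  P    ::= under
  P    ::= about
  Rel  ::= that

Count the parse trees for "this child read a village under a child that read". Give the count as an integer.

3

Two of the 3 distinct bracketings:
[S [NP [Det this] [N child]] [VP [V read] [NP [NP [NP [Det a] [N village]] [PP [P under] [NP [Det a] [N child]]]] [RelC [Rel that] [VP [V read]]]]]]
[S [NP [Det this] [N child]] [VP [V read] [NP [NP [Det a] [N village]] [PP [P under] [NP [NP [Det a] [N child]] [RelC [Rel that] [VP [V read]]]]]]]]
The trees differ in how a recursive rule is bracketed over the same span.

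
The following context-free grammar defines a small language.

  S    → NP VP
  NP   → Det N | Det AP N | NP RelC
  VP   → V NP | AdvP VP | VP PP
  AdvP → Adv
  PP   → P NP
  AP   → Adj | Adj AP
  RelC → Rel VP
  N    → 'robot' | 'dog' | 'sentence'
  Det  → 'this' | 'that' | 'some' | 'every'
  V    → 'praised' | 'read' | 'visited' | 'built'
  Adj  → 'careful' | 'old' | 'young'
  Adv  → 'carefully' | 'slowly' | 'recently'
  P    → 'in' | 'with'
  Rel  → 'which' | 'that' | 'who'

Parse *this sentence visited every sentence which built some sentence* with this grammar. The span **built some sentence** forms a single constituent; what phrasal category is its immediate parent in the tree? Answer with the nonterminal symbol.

RelC

S
  NP
    Det: this
    N: sentence
  VP
    V: visited
    NP
      NP
        Det: every
        N: sentence
      RelC
        Rel: which
        VP
          V: built
          NP
            Det: some
            N: sentence
The span 'built some sentence' is the VP node built by VP → V NP.
Its mother is the RelC built by RelC → Rel VP.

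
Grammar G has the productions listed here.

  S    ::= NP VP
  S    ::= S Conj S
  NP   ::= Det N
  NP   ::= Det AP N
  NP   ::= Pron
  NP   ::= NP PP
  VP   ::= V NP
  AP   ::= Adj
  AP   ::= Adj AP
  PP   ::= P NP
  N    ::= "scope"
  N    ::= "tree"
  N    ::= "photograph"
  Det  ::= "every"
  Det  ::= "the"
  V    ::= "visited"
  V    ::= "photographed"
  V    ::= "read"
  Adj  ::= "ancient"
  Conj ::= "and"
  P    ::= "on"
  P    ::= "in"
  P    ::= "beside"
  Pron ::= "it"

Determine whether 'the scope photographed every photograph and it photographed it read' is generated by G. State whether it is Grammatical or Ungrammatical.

For S → NP VP, the only prefix that parses as NP is 'the scope', but the remainder 'photographed every photograph and it photographed it read' is not a VP under these rules. The alternative S rule S → S Conj S likewise has no satisfying split.

Ungrammatical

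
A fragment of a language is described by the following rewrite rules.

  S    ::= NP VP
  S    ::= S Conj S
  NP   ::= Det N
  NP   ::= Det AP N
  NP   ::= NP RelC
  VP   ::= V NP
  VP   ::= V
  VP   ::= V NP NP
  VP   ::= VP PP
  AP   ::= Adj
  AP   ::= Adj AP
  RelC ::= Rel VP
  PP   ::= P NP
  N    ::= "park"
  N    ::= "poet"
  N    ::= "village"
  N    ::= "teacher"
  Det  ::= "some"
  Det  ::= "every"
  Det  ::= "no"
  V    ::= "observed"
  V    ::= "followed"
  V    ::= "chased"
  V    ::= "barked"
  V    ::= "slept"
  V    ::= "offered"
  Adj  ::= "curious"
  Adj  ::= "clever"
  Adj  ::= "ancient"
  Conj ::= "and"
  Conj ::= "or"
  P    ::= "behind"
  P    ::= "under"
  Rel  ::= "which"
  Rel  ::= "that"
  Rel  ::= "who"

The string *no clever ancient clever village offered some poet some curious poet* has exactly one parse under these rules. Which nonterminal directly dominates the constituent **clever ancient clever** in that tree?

NP

S
  NP
    Det: no
    AP
      Adj: clever
      AP
        Adj: ancient
        AP
          Adj: clever
    N: village
  VP
    V: offered
    NP
      Det: some
      N: poet
    NP
      Det: some
      AP
        Adj: curious
      N: poet
The span 'clever ancient clever' is the AP node built by AP → Adj AP.
Its mother is the NP built by NP → Det AP N.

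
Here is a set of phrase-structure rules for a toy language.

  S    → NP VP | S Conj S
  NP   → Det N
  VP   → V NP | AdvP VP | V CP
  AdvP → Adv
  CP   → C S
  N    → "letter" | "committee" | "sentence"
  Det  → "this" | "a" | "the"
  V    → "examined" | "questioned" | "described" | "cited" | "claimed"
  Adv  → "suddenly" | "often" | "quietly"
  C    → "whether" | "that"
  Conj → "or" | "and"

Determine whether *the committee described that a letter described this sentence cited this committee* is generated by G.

For S → NP VP, the only prefix that parses as NP is 'the committee', but the remainder 'described that a letter described this sentence cited this committee' is not a VP under these rules. The alternative S rule S → S Conj S likewise has no satisfying split.

Ungrammatical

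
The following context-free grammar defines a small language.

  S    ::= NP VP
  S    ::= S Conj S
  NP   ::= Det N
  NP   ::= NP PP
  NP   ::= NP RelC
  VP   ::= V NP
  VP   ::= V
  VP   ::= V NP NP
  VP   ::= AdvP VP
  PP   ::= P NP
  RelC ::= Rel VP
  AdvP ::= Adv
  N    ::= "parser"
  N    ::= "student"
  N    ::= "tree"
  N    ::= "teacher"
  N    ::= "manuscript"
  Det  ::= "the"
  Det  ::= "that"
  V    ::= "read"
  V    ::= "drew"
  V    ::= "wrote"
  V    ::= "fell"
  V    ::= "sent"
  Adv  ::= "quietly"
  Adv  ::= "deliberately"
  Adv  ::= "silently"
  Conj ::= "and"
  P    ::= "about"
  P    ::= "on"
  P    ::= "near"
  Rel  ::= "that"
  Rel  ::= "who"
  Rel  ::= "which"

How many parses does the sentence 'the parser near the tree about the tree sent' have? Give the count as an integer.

2

The two bracketings:
[S [NP [NP [Det the] [N parser]] [PP [P near] [NP [NP [Det the] [N tree]] [PP [P about] [NP [Det the] [N tree]]]]]] [VP [V sent]]]
[S [NP [NP [NP [Det the] [N parser]] [PP [P near] [NP [Det the] [N tree]]]] [PP [P about] [NP [Det the] [N tree]]]] [VP [V sent]]]
The trees differ in how a recursive rule is bracketed over the same span.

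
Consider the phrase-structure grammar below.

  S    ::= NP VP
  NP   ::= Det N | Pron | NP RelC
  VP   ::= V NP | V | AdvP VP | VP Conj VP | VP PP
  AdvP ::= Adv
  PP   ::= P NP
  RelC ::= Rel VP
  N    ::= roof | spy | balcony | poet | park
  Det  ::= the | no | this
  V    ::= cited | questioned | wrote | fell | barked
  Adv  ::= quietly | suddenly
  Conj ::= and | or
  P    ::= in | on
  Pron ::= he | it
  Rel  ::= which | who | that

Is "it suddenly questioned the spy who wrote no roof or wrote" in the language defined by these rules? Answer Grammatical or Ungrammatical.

Grammatical

S
  NP
    Pron: it
  VP
    AdvP
      Adv: suddenly
    VP
      V: questioned
      NP
        NP
          Det: the
          N: spy
        RelC
          Rel: who
          VP
            VP
              V: wrote
              NP
                Det: no
                N: roof
            Conj: or
            VP
              V: wrote
Every word is introduced by a lexical rule and the phrasal rules combine the resulting categories into a single S.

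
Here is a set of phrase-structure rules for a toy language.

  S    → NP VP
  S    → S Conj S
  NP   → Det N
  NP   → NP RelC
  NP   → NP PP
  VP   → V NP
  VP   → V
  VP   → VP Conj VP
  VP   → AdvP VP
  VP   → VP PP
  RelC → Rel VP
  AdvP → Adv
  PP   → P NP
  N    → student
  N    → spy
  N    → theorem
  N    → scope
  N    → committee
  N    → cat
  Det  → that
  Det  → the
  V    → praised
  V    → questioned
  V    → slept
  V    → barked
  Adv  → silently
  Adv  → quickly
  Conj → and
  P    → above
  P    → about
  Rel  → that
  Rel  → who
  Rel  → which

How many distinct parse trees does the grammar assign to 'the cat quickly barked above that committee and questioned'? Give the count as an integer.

Two of the 3 distinct bracketings:
[S [NP [Det the] [N cat]] [VP [VP [AdvP [Adv quickly]] [VP [VP [V barked]] [PP [P above] [NP [Det that] [N committee]]]]] [Conj and] [VP [V questioned]]]]
[S [NP [Det the] [N cat]] [VP [VP [VP [AdvP [Adv quickly]] [VP [V barked]]] [PP [P above] [NP [Det that] [N committee]]]] [Conj and] [VP [V questioned]]]]
The trees differ in how a recursive rule is bracketed over the same span.

3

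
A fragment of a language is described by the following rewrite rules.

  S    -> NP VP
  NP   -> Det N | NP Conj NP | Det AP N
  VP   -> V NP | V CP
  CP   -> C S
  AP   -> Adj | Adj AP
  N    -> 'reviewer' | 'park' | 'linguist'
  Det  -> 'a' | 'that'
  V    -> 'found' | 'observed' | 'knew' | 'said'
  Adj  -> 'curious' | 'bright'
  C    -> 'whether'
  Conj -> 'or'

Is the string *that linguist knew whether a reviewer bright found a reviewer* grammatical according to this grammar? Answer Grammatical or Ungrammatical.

Ungrammatical

An N word can never sit immediately before an Adj word in any string this grammar generates, so the substring 'reviewer bright' rules out a derivation.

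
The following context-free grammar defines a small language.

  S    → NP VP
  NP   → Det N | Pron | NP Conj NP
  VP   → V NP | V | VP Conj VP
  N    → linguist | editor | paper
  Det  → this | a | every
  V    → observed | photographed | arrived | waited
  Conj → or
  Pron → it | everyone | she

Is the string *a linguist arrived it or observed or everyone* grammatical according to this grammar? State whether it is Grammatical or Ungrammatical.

Ungrammatical

For S → NP VP, the only prefix that parses as NP is 'a linguist', but the remainder 'arrived it or observed or everyone' is not a VP under these rules.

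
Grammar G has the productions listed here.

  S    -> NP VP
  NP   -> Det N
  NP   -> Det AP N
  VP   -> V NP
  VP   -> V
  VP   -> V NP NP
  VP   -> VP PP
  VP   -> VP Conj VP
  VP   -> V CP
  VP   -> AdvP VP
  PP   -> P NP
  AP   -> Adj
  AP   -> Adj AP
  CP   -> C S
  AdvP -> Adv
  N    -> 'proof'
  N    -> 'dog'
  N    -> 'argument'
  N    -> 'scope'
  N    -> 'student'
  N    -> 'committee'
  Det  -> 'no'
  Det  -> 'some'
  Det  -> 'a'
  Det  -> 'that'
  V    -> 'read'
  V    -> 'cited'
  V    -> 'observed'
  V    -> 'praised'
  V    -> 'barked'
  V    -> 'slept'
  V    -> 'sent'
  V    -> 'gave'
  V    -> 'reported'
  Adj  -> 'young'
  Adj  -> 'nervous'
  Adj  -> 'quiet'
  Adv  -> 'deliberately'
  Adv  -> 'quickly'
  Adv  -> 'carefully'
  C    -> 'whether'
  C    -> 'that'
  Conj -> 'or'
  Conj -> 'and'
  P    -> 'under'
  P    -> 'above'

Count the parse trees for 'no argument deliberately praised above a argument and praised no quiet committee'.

Two of the 3 distinct bracketings:
[S [NP [Det no] [N argument]] [VP [VP [VP [AdvP [Adv deliberately]] [VP [V praised]]] [PP [P above] [NP [Det a] [N argument]]]] [Conj and] [VP [V praised] [NP [Det no] [AP [Adj quiet]] [N committee]]]]]
[S [NP [Det no] [N argument]] [VP [VP [AdvP [Adv deliberately]] [VP [VP [V praised]] [PP [P above] [NP [Det a] [N argument]]]]] [Conj and] [VP [V praised] [NP [Det no] [AP [Adj quiet]] [N committee]]]]]
The trees differ in how a recursive rule is bracketed over the same span.

3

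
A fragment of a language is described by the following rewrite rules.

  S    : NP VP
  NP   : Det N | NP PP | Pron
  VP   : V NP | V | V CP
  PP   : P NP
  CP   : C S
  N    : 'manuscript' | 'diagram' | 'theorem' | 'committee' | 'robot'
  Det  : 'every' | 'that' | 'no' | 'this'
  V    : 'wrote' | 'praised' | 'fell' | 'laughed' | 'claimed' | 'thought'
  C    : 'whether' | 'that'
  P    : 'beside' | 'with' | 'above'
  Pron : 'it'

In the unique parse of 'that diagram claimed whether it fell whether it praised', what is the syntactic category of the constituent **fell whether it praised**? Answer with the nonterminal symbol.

S
  NP
    Det: that
    N: diagram
  VP
    V: claimed
    CP
      C: whether
      S
        NP
          Pron: it
        VP
          V: fell
          CP
            C: whether
            S
              NP
                Pron: it
              VP
                V: praised
The span 'fell whether it praised' is the VP node built by VP → V CP.

VP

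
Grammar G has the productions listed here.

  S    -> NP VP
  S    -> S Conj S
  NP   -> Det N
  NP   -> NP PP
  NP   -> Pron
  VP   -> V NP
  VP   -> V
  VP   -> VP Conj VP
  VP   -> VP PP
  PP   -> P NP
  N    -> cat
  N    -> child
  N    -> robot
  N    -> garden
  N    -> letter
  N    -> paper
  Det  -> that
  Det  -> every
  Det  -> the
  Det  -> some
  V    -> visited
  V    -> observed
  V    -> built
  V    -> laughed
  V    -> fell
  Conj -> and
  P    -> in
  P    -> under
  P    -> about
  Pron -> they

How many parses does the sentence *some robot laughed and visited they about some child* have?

3

Two of the 3 distinct bracketings:
[S [NP [Det some] [N robot]] [VP [VP [V laughed]] [Conj and] [VP [V visited] [NP [NP [Pron they]] [PP [P about] [NP [Det some] [N child]]]]]]]
[S [NP [Det some] [N robot]] [VP [VP [V laughed]] [Conj and] [VP [VP [V visited] [NP [Pron they]]] [PP [P about] [NP [Det some] [N child]]]]]]
The difference turns on whether NP → NP PP is used at the relevant span, versus an alternative expansion of NP.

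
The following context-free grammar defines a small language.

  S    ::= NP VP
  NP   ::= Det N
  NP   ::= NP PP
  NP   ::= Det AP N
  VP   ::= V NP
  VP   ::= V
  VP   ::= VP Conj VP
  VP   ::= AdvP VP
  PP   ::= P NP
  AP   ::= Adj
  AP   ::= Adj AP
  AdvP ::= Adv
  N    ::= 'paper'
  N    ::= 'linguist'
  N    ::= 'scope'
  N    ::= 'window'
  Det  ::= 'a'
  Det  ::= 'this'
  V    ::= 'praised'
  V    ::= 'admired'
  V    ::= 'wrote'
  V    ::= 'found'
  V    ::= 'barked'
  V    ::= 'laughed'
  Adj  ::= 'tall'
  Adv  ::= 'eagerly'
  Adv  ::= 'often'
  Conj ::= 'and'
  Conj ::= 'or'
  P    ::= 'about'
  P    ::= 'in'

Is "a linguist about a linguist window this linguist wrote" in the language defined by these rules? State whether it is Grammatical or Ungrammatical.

Ungrammatical

An N word can never sit immediately before an N word in any string this grammar generates, so the substring 'linguist window' rules out a derivation.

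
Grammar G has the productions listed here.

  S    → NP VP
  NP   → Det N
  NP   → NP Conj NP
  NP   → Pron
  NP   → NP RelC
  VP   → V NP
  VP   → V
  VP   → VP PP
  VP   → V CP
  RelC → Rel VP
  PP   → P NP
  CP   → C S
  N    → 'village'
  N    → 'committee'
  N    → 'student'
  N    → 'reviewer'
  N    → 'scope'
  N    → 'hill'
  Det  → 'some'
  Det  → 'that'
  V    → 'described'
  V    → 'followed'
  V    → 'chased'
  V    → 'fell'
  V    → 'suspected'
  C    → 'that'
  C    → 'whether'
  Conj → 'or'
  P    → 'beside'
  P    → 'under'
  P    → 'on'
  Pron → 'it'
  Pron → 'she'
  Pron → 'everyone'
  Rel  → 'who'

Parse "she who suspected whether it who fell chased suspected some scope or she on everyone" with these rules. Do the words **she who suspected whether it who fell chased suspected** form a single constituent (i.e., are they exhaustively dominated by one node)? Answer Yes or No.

No

[S [NP [NP [Pron she]] [RelC [Rel who] [VP [V suspected] [CP [C whether] [S [NP [NP [Pron it]] [RelC [Rel who] [VP [V fell]]]] [VP [V chased]]]]]]] [VP [VP [V suspected] [NP [NP [Det some] [N scope]] [Conj or] [NP [Pron she]]]] [PP [P on] [NP [Pron everyone]]]]]
The smallest constituent containing 'she who suspected whether it who fell chased suspected' is the S spanning 'she who suspected whether it who fell chased suspected some scope or she on everyone'; no single node in the tree dominates exactly the given words.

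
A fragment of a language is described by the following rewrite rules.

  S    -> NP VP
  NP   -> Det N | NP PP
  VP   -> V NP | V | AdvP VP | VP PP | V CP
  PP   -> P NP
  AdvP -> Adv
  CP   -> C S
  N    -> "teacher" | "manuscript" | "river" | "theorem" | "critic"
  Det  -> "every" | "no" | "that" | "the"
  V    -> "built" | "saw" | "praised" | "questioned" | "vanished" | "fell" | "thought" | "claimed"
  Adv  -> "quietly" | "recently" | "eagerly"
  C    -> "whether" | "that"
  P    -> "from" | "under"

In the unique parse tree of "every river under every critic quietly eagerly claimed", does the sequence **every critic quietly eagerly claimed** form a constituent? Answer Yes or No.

No

[S [NP [NP [Det every] [N river]] [PP [P under] [NP [Det every] [N critic]]]] [VP [AdvP [Adv quietly]] [VP [AdvP [Adv eagerly]] [VP [V claimed]]]]]
The smallest constituent containing 'every critic quietly eagerly claimed' is the S spanning 'every river under every critic quietly eagerly claimed'; no single node in the tree dominates exactly the given words.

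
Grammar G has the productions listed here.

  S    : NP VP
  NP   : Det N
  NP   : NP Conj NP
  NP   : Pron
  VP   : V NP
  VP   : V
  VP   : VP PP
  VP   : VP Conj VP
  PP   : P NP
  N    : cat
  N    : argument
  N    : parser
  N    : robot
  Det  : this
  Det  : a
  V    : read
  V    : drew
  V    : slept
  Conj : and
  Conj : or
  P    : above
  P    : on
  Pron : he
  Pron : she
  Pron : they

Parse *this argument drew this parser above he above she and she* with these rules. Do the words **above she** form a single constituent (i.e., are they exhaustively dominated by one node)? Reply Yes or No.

No

[S [NP [Det this] [N argument]] [VP [VP [VP [V drew] [NP [Det this] [N parser]]] [PP [P above] [NP [Pron he]]]] [PP [P above] [NP [NP [Pron she]] [Conj and] [NP [Pron she]]]]]]
The smallest constituent containing 'above she' is the PP spanning 'above she and she'; no single node in the tree dominates exactly the given words.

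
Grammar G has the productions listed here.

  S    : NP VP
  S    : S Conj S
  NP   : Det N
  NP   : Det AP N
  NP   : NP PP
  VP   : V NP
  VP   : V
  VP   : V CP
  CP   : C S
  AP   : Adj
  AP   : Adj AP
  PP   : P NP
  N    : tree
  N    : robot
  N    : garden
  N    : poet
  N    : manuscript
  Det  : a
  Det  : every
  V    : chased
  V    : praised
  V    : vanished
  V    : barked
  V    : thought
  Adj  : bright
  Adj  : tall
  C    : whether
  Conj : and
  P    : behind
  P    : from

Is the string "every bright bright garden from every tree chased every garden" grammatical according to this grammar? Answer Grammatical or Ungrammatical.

Grammatical

S
  NP
    NP
      Det: every
      AP
        Adj: bright
        AP
          Adj: bright
      N: garden
    PP
      P: from
      NP
        Det: every
        N: tree
  VP
    V: chased
    NP
      Det: every
      N: garden
Each bracket corresponds to one application of a listed rule, so the string is derivable from S.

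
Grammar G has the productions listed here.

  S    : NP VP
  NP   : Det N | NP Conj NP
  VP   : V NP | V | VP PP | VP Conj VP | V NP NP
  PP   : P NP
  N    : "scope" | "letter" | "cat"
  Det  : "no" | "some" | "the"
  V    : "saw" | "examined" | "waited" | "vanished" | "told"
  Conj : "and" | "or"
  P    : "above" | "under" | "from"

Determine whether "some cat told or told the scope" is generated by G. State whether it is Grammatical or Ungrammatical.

S
  NP
    Det: some
    N: cat
  VP
    VP
      V: told
    Conj: or
    VP
      V: told
      NP
        Det: the
        N: scope
The bracketing above is licensed at every node by one of the given productions, with S at the root.

Grammatical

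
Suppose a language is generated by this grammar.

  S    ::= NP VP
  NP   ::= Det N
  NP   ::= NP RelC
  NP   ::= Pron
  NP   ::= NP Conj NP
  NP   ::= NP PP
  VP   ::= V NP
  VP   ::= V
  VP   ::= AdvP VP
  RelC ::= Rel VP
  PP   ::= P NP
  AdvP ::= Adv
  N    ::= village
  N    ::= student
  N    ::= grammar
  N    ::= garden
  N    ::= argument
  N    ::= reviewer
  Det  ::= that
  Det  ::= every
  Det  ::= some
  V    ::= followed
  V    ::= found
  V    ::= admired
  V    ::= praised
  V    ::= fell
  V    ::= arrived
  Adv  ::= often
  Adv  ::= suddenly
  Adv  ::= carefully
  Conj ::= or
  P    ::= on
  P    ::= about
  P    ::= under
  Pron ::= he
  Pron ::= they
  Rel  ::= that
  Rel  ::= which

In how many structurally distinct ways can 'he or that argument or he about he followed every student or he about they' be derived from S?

10

Two of the 10 distinct bracketings:
[S [NP [NP [Pron he]] [Conj or] [NP [NP [Det that] [N argument]] [Conj or] [NP [NP [Pron he]] [PP [P about] [NP [Pron he]]]]]] [VP [V followed] [NP [NP [Det every] [N student]] [Conj or] [NP [NP [Pron he]] [PP [P about] [NP [Pron they]]]]]]]
[S [NP [NP [Pron he]] [Conj or] [NP [NP [Det that] [N argument]] [Conj or] [NP [NP [Pron he]] [PP [P about] [NP [Pron he]]]]]] [VP [V followed] [NP [NP [NP [Det every] [N student]] [Conj or] [NP [Pron he]]] [PP [P about] [NP [Pron they]]]]]]
The trees differ in how a recursive rule is bracketed over the same span.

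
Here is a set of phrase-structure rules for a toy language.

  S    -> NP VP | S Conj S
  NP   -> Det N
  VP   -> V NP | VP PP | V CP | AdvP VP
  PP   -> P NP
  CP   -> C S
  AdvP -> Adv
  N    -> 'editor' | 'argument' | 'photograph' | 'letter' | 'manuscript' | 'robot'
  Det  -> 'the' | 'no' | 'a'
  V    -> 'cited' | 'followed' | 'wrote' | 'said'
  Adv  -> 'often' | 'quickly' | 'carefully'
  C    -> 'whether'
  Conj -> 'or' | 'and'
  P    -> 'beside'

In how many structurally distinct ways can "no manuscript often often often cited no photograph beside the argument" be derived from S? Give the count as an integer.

4

Two of the 4 distinct bracketings:
[S [NP [Det no] [N manuscript]] [VP [VP [AdvP [Adv often]] [VP [AdvP [Adv often]] [VP [AdvP [Adv often]] [VP [V cited] [NP [Det no] [N photograph]]]]]] [PP [P beside] [NP [Det the] [N argument]]]]]
[S [NP [Det no] [N manuscript]] [VP [AdvP [Adv often]] [VP [VP [AdvP [Adv often]] [VP [AdvP [Adv often]] [VP [V cited] [NP [Det no] [N photograph]]]]] [PP [P beside] [NP [Det the] [N argument]]]]]]
The trees differ in how a recursive rule is bracketed over the same span.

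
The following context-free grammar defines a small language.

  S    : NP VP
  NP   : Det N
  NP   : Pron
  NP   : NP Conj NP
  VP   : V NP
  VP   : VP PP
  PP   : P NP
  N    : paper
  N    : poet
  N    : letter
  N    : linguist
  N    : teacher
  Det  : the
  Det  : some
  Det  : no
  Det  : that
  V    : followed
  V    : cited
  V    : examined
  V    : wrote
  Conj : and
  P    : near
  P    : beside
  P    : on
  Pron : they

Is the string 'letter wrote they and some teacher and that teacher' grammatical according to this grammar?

Ungrammatical

For S → NP VP, no prefix of the string parses as an NP.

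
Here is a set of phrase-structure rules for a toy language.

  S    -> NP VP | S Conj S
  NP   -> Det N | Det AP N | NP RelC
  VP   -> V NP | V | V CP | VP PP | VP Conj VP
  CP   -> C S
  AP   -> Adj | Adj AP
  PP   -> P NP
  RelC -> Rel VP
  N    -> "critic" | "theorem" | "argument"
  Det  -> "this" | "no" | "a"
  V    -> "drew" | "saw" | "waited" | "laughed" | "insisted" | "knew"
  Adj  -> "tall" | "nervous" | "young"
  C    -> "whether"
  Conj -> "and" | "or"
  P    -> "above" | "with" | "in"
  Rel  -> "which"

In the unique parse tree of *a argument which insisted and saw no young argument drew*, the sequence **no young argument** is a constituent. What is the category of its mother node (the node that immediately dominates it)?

VP

[S [NP [NP [Det a] [N argument]] [RelC [Rel which] [VP [VP [V insisted]] [Conj and] [VP [V saw] [NP [Det no] [AP [Adj young]] [N argument]]]]]] [VP [V drew]]]
The span 'no young argument' is the NP node built by NP → Det AP N.
Its mother is the VP built by VP → V NP.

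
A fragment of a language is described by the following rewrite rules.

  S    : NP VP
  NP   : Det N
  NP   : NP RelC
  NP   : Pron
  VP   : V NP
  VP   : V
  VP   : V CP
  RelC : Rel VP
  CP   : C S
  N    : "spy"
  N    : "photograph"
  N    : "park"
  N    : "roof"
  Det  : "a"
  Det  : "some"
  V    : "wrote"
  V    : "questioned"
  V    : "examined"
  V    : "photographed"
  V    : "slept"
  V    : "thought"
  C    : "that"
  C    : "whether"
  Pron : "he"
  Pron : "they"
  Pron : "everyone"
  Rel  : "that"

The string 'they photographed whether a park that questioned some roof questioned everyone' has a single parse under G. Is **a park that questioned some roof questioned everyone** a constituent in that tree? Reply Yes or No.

[S [NP [Pron they]] [VP [V photographed] [CP [C whether] [S [NP [NP [Det a] [N park]] [RelC [Rel that] [VP [V questioned] [NP [Det some] [N roof]]]]] [VP [V questioned] [NP [Pron everyone]]]]]]]
The words 'a park that questioned some roof questioned everyone' are exhaustively dominated by a single S node (built by S → NP VP), so they form a constituent.

Yes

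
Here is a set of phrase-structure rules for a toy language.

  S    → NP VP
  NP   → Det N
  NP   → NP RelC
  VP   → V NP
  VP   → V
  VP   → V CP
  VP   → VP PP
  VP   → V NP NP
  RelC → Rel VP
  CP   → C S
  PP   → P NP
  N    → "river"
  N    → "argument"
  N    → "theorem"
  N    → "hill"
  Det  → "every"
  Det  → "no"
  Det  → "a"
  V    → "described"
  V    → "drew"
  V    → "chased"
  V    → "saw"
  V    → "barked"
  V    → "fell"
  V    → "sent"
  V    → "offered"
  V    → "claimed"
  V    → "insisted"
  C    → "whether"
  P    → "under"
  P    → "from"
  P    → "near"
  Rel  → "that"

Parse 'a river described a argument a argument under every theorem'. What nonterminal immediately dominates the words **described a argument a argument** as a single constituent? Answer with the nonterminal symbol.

[S [NP [Det a] [N river]] [VP [VP [V described] [NP [Det a] [N argument]] [NP [Det a] [N argument]]] [PP [P under] [NP [Det every] [N theorem]]]]]
The span 'described a argument a argument' is the VP node built by VP → V NP NP.

VP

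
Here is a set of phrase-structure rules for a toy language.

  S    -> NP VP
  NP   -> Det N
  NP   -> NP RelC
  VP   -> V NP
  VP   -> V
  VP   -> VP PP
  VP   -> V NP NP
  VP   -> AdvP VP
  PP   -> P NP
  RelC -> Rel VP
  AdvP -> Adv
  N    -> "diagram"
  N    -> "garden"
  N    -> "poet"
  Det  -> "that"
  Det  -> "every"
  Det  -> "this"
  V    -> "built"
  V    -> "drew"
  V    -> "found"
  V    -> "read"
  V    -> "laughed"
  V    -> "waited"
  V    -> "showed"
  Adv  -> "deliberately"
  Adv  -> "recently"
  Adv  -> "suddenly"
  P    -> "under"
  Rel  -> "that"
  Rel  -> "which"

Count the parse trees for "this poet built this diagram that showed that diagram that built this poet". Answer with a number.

6

Two of the 6 distinct bracketings:
[S [NP [Det this] [N poet]] [VP [V built] [NP [NP [Det this] [N diagram]] [RelC [Rel that] [VP [V showed] [NP [NP [Det that] [N diagram]] [RelC [Rel that] [VP [V built] [NP [Det this] [N poet]]]]]]]]]]
[S [NP [Det this] [N poet]] [VP [V built] [NP [NP [Det this] [N diagram]] [RelC [Rel that] [VP [V showed] [NP [NP [Det that] [N diagram]] [RelC [Rel that] [VP [V built]]]] [NP [Det this] [N poet]]]]]]]
The difference turns on whether VP → V is used at the relevant span, versus an alternative expansion of VP.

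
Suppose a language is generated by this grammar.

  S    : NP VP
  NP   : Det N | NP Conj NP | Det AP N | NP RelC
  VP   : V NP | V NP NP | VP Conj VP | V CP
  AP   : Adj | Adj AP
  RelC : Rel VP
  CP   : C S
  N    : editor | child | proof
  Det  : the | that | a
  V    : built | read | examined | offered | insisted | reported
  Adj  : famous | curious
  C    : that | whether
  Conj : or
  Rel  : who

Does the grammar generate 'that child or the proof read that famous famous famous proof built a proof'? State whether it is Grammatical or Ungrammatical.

For S → NP VP, every NP-prefix leaves a non-VP remainder: after 'that child' the remainder is not a VP; after 'that child or the proof' the remainder is not a VP.

Ungrammatical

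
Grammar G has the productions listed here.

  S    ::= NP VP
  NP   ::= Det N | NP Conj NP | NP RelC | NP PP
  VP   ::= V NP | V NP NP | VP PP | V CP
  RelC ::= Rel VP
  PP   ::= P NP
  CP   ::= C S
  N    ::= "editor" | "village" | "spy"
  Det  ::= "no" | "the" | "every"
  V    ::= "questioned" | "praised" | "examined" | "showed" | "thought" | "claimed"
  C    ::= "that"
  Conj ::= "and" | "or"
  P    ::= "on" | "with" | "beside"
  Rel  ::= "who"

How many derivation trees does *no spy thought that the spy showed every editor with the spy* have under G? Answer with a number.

Two of the 3 distinct bracketings:
[S [NP [Det no] [N spy]] [VP [VP [V thought] [CP [C that] [S [NP [Det the] [N spy]] [VP [V showed] [NP [Det every] [N editor]]]]]] [PP [P with] [NP [Det the] [N spy]]]]]
[S [NP [Det no] [N spy]] [VP [V thought] [CP [C that] [S [NP [Det the] [N spy]] [VP [V showed] [NP [NP [Det every] [N editor]] [PP [P with] [NP [Det the] [N spy]]]]]]]]]
The difference turns on whether NP → NP PP is used at the relevant span, versus an alternative expansion of NP.

3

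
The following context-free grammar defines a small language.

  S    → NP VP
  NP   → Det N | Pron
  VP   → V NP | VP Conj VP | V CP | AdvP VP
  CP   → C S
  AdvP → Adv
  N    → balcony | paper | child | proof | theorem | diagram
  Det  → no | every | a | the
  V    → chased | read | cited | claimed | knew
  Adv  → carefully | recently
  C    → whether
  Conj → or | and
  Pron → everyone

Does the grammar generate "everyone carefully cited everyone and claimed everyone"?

Grammatical

[S [NP [Pron everyone]] [VP [VP [AdvP [Adv carefully]] [VP [V cited] [NP [Pron everyone]]]] [Conj and] [VP [V claimed] [NP [Pron everyone]]]]]
Every word is introduced by a lexical rule and the phrasal rules combine the resulting categories into a single S.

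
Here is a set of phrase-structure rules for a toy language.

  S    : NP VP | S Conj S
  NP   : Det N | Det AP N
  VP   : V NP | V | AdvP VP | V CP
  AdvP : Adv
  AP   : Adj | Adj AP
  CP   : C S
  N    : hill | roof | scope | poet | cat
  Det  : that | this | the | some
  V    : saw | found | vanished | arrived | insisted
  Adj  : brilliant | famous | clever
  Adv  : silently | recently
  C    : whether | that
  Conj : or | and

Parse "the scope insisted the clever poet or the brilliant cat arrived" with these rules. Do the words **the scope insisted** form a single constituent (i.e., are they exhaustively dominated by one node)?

[S [S [NP [Det the] [N scope]] [VP [V insisted] [NP [Det the] [AP [Adj clever]] [N poet]]]] [Conj or] [S [NP [Det the] [AP [Adj brilliant]] [N cat]] [VP [V arrived]]]]
The smallest constituent containing 'the scope insisted' is the S spanning 'the scope insisted the clever poet'; no single node in the tree dominates exactly the given words.

No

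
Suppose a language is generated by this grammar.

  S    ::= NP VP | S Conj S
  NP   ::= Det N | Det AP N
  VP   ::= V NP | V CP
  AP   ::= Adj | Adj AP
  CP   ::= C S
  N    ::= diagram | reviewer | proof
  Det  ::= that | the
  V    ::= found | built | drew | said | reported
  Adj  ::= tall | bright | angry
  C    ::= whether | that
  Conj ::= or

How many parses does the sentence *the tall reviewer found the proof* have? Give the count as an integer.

1

[S [NP [Det the] [AP [Adj tall]] [N reviewer]] [VP [V found] [NP [Det the] [N proof]]]]
No rule offers an alternative attachment or grouping for any span, so this is the only derivation.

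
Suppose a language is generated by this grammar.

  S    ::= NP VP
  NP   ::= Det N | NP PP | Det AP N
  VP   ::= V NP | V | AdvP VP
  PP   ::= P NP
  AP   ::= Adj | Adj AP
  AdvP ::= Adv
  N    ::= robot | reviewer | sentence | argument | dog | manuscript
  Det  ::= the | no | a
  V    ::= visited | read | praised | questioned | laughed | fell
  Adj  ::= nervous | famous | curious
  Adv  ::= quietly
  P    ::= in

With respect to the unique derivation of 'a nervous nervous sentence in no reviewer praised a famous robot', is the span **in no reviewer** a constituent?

Yes

[S [NP [NP [Det a] [AP [Adj nervous] [AP [Adj nervous]]] [N sentence]] [PP [P in] [NP [Det no] [N reviewer]]]] [VP [V praised] [NP [Det a] [AP [Adj famous]] [N robot]]]]
The words 'in no reviewer' are exhaustively dominated by a single PP node (built by PP → P NP), so they form a constituent.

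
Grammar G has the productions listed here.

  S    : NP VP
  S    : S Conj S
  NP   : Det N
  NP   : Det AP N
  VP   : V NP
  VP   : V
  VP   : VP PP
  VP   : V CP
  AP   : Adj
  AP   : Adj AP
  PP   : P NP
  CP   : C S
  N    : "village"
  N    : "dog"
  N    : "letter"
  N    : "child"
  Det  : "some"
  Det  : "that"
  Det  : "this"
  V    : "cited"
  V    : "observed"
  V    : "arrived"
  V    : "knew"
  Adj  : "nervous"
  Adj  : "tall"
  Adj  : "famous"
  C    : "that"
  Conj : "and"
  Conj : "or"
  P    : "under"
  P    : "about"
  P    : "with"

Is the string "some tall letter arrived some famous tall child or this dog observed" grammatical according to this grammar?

Grammatical

S
  S
    NP
      Det: some
      AP
        Adj: tall
      N: letter
    VP
      V: arrived
      NP
        Det: some
        AP
          Adj: famous
          AP
            Adj: tall
        N: child
  Conj: or
  S
    NP
      Det: this
      N: dog
    VP
      V: observed
The bracketing above is licensed at every node by one of the given productions, with S at the root.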